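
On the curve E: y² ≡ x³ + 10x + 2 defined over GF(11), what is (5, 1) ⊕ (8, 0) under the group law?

(3, 2)

(5, 1) + (8, 0). λ = (0 - 1)/(8 - 5) ≡ 10/3 mod 11. 3⁻¹ ≡ 4 (mod 11) since 3·4 = 12 ≡ 1, so λ ≡ 7.
  x = λ² - 5 - 8 = 49 - 13 ≡ 3; y = λ·(5 - 3) - 1 ≡ 2. → (3, 2)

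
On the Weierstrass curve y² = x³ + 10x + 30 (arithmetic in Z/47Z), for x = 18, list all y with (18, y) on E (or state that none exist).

none

x³ + 10x + 30 = 6042 ≡ 26 (mod 47).
26 is a non-residue mod 47; no y exists.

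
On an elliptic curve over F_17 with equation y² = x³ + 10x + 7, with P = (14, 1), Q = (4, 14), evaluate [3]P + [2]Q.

O

First 3P:
Repeated addition: build up to 3P.
2P: tangent at (14, 1): λ = (3·14² + 10)/(2·1) ≡ 3/2. 2⁻¹ ≡ 9 (mod 17), so λ ≡ 3·9 ≡ 10.
  x = λ² - 14 - 14 = 100 - 28 ≡ 4; y = λ·(14 - 4) - 1 ≡ 14. → (4, 14)
3P: (4, 14) + (14, 1). λ = (1 - 14)/(14 - 4) ≡ 4/10 mod 17. 10⁻¹ ≡ 12 (mod 17), so λ ≡ 14.
  x = λ² - 4 - 14 = 196 - 18 ≡ 8; y = λ·(4 - 8) - 14 ≡ 15. → (8, 15)
3P = (8, 15).
Next 2Q:
Repeated addition: build up to 2Q.
2Q: tangent at (4, 14): λ = (3·4² + 10)/(2·14) ≡ 7/11. 11⁻¹ ≡ 14 (mod 17), so λ ≡ 7·14 ≡ 13.
  x = λ² - 4 - 4 = 169 - 8 ≡ 8; y = λ·(4 - 8) - 14 ≡ 2. → (8, 2)
2Q = (8, 2).
Finally 3P + 2Q:
(8, 15) + (8, 2): same x and y₁ ≡ -y₂, so the sum is 𝒪.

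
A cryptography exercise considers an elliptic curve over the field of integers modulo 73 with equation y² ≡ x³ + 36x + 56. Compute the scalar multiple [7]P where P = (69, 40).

(45, 23)

Double-and-add on 7 = (111)₂. Start with P = (69, 40) for the leading 1-bit.
double: tangent at (69, 40): λ = (3·69² + 36)/(2·40) ≡ 11/7. 7⁻¹ ≡ 21 (mod 73), so λ ≡ 11·21 ≡ 12.
  x = λ² - 69 - 69 = 144 - 138 ≡ 6; y = λ·(69 - 6) - 40 ≡ 59. → (6, 59)
add P: (6, 59) + (69, 40). λ = (40 - 59)/(69 - 6) ≡ 54/63 mod 73. 63⁻¹ ≡ 51 (mod 73), so λ ≡ 53.
  x = λ² - 6 - 69 = 2809 - 75 ≡ 33; y = λ·(6 - 33) - 59 ≡ 43. → (33, 43)
double: tangent at (33, 43): λ = (3·33² + 36)/(2·43) ≡ 18/13. 13⁻¹ ≡ 45 (mod 73), so λ ≡ 18·45 ≡ 7.
  x = λ² - 33 - 33 = 49 - 66 ≡ 56; y = λ·(33 - 56) - 43 ≡ 15. → (56, 15)
add P: (56, 15) + (69, 40). λ = (40 - 15)/(69 - 56) ≡ 25/13 mod 73. 13⁻¹ ≡ 45 (mod 73), so λ ≡ 30.
  x = λ² - 56 - 69 = 900 - 125 ≡ 45; y = λ·(56 - 45) - 15 ≡ 23. → (45, 23)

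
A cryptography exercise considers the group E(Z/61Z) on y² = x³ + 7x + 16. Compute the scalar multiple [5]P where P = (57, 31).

(13, 13)

Repeated addition: build up to 5P.
2P: tangent at (57, 31): λ = (3·57² + 7)/(2·31) ≡ 55/1. 1⁻¹ ≡ 1 (mod 61), so λ ≡ 55·1 ≡ 55.
  x = λ² - 57 - 57 = 3025 - 114 ≡ 44; y = λ·(57 - 44) - 31 ≡ 13. → (44, 13)
3P: (44, 13) + (57, 31). λ = (31 - 13)/(57 - 44) ≡ 18/13 mod 61. 13⁻¹ ≡ 47 (mod 61) since 13·47 = 611 ≡ 1, so λ ≡ 53.
  x = λ² - 44 - 57 = 2809 - 101 ≡ 24; y = λ·(44 - 24) - 13 ≡ 10. → (24, 10)
4P: (24, 10) + (57, 31). λ = (31 - 10)/(57 - 24) ≡ 21/33 mod 61. 33⁻¹ ≡ 37 (mod 61), so λ ≡ 45.
  x = λ² - 24 - 57 = 2025 - 81 ≡ 53; y = λ·(24 - 53) - 10 ≡ 27. → (53, 27)
5P: (53, 27) + (57, 31). λ = (31 - 27)/(57 - 53) ≡ 4/4 mod 61. 4⁻¹ ≡ 46 (mod 61), so λ ≡ 1.
  x = λ² - 53 - 57 = 1 - 110 ≡ 13; y = λ·(53 - 13) - 27 ≡ 13. → (13, 13)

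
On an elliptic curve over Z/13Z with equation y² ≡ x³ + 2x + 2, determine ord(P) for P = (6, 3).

2P: tangent at (6, 3): λ = (3·6² + 2)/(2·3) ≡ 6/6. 6⁻¹ ≡ 11 (mod 13) since 6·11 = 66 ≡ 1, so λ ≡ 6·11 ≡ 1.
  x = λ² - 6 - 6 = 1 - 12 ≡ 2; y = λ·(6 - 2) - 3 ≡ 1. → (2, 1)
3P: (2, 1) + (6, 3). λ = (3 - 1)/(6 - 2) ≡ 2/4 mod 13. 4⁻¹ ≡ 10 (mod 13), so λ ≡ 7.
  x = λ² - 2 - 6 = 49 - 8 ≡ 2; y = λ·(2 - 2) - 1 ≡ 12. → (2, 12)
4P: (2, 12) + (6, 3). λ = (3 - 12)/(6 - 2) ≡ 4/4 mod 13. 4⁻¹ ≡ 10 (mod 13) since 4·10 = 40 ≡ 1, so λ ≡ 1.
  x = λ² - 2 - 6 = 1 - 8 ≡ 6; y = λ·(2 - 6) - 12 ≡ 10. → (6, 10)
5P: (6, 10) + (6, 3): same x and y₁ ≡ -y₂, so the sum is ∞.
5P = ∞, so the order is 5.

5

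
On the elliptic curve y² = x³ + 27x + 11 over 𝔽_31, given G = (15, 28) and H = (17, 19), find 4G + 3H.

First 4G:
Repeated addition: build up to 4G.
2G: tangent at (15, 28): λ = (3·15² + 27)/(2·28) ≡ 20/25. 25⁻¹ ≡ 5 (mod 31), so λ ≡ 20·5 ≡ 7.
  x = λ² - 15 - 15 = 49 - 30 ≡ 19; y = λ·(15 - 19) - 28 ≡ 6. → (19, 6)
3G: (19, 6) + (15, 28). λ = (28 - 6)/(15 - 19) ≡ 22/27 mod 31. 27⁻¹ ≡ 23 (mod 31), so λ ≡ 10.
  x = λ² - 19 - 15 = 100 - 34 ≡ 4; y = λ·(19 - 4) - 6 ≡ 20. → (4, 20)
4G: (4, 20) + (15, 28). λ = (28 - 20)/(15 - 4) ≡ 8/11 mod 31. 11⁻¹ ≡ 17 (mod 31) since 11·17 = 187 ≡ 1, so λ ≡ 12.
  x = λ² - 4 - 15 = 144 - 19 ≡ 1; y = λ·(4 - 1) - 20 ≡ 16. → (1, 16)
4G = (1, 16).
Next 3H:
Repeated addition: build up to 3H.
2H: tangent at (17, 19): λ = (3·17² + 27)/(2·19) ≡ 26/7. 7⁻¹ ≡ 9 (mod 31), so λ ≡ 26·9 ≡ 17.
  x = λ² - 17 - 17 = 289 - 34 ≡ 7; y = λ·(17 - 7) - 19 ≡ 27. → (7, 27)
3H: (7, 27) + (17, 19). λ = (19 - 27)/(17 - 7) ≡ 23/10 mod 31. 10⁻¹ ≡ 28 (mod 31) since 10·28 = 280 ≡ 1, so λ ≡ 24.
  x = λ² - 7 - 17 = 576 - 24 ≡ 25; y = λ·(7 - 25) - 27 ≡ 6. → (25, 6)
3H = (25, 6).
Finally 4G + 3H:
(1, 16) + (25, 6). λ = (6 - 16)/(25 - 1) ≡ 21/24 mod 31. 24⁻¹ ≡ 22 (mod 31), so λ ≡ 28.
  x = λ² - 1 - 25 = 784 - 26 ≡ 14; y = λ·(1 - 14) - 16 ≡ 23. → (14, 23)

(14, 23)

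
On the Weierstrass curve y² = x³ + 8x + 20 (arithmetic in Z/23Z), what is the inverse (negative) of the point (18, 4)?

(18, 19)

-(18, 4) = (18, -4 mod 23) = (18, 19).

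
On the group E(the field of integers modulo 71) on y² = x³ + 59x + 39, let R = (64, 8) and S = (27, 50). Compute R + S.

(54, 67)

(64, 8) + (27, 50). λ = (50 - 8)/(27 - 64) ≡ 42/34 mod 71. 34⁻¹ ≡ 23 (mod 71), so λ ≡ 43.
  x = λ² - 64 - 27 = 1849 - 91 ≡ 54; y = λ·(64 - 54) - 8 ≡ 67. → (54, 67)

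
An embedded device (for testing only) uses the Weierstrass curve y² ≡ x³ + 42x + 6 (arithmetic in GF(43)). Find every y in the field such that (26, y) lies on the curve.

none

x³ + 42x + 6 = 18674 ≡ 12 (mod 43).
12 is a non-residue mod 43; no y exists.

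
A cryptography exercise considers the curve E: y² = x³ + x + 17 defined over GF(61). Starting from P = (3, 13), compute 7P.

Double-and-add on 7 = (111)₂. Start with P = (3, 13) for the leading 1-bit.
double: tangent at (3, 13): λ = (3·3² + 1)/(2·13) ≡ 28/26. 26⁻¹ ≡ 54 (mod 61) since 26·54 = 1404 ≡ 1, so λ ≡ 28·54 ≡ 48.
  x = λ² - 3 - 3 = 2304 - 6 ≡ 41; y = λ·(3 - 41) - 13 ≡ 54. → (41, 54)
add P: (41, 54) + (3, 13). λ = (13 - 54)/(3 - 41) ≡ 20/23 mod 61. 23⁻¹ ≡ 8 (mod 61) since 23·8 = 184 ≡ 1, so λ ≡ 38.
  x = λ² - 41 - 3 = 1444 - 44 ≡ 58; y = λ·(41 - 58) - 54 ≡ 32. → (58, 32)
double: tangent at (58, 32): λ = (3·58² + 1)/(2·32) ≡ 28/3. 3⁻¹ ≡ 41 (mod 61), so λ ≡ 28·41 ≡ 50.
  x = λ² - 58 - 58 = 2500 - 116 ≡ 5; y = λ·(58 - 5) - 32 ≡ 56. → (5, 56)
add P: (5, 56) + (3, 13). λ = (13 - 56)/(3 - 5) ≡ 18/59 mod 61. 59⁻¹ ≡ 30 (mod 61), so λ ≡ 52.
  x = λ² - 5 - 3 = 2704 - 8 ≡ 12; y = λ·(5 - 12) - 56 ≡ 7. → (12, 7)

(12, 7)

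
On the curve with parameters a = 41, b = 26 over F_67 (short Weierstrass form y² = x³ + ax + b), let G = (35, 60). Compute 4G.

Repeated addition: build up to 4G.
2G: tangent at (35, 60): λ = (3·35² + 41)/(2·60) ≡ 31/53. 53⁻¹ ≡ 43 (mod 67) since 53·43 = 2279 ≡ 1, so λ ≡ 31·43 ≡ 60.
  x = λ² - 35 - 35 = 3600 - 70 ≡ 46; y = λ·(35 - 46) - 60 ≡ 17. → (46, 17)
3G: (46, 17) + (35, 60). λ = (60 - 17)/(35 - 46) ≡ 43/56 mod 67. 56⁻¹ ≡ 6 (mod 67), so λ ≡ 57.
  x = λ² - 46 - 35 = 3249 - 81 ≡ 19; y = λ·(46 - 19) - 17 ≡ 48. → (19, 48)
4G: (19, 48) + (35, 60). λ = (60 - 48)/(35 - 19) ≡ 12/16 mod 67. 16⁻¹ ≡ 21 (mod 67), so λ ≡ 51.
  x = λ² - 19 - 35 = 2601 - 54 ≡ 1; y = λ·(19 - 1) - 48 ≡ 66. → (1, 66)

(1, 66)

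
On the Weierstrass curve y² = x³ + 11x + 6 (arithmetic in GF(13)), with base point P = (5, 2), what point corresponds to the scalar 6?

(2, 7)

Double-and-add on 6 = (110)₂. Start with P = (5, 2) for the leading 1-bit.
double: tangent at (5, 2): λ = (3·5² + 11)/(2·2) ≡ 8/4. 4⁻¹ ≡ 10 (mod 13) since 4·10 = 40 ≡ 1, so λ ≡ 8·10 ≡ 2.
  x = λ² - 5 - 5 = 4 - 10 ≡ 7; y = λ·(5 - 7) - 2 ≡ 7. → (7, 7)
add P: (7, 7) + (5, 2). λ = (2 - 7)/(5 - 7) ≡ 8/11 mod 13. 11⁻¹ ≡ 6 (mod 13) since 11·6 = 66 ≡ 1, so λ ≡ 9.
  x = λ² - 7 - 5 = 81 - 12 ≡ 4; y = λ·(7 - 4) - 7 ≡ 7. → (4, 7)
double: tangent at (4, 7): λ = (3·4² + 11)/(2·7) ≡ 7/1. 1⁻¹ ≡ 1 (mod 13), so λ ≡ 7·1 ≡ 7.
  x = λ² - 4 - 4 = 49 - 8 ≡ 2; y = λ·(4 - 2) - 7 ≡ 7. → (2, 7)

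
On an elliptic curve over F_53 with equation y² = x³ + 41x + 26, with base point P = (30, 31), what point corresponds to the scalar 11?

Double-and-add on 11 = (1011)₂. Start with P = (30, 31) for the leading 1-bit.
double: tangent at (30, 31): λ = (3·30² + 41)/(2·31) ≡ 38/9. 9⁻¹ ≡ 6 (mod 53), so λ ≡ 38·6 ≡ 16.
  x = λ² - 30 - 30 = 256 - 60 ≡ 37; y = λ·(30 - 37) - 31 ≡ 16. → (37, 16)
double: tangent at (37, 16): λ = (3·37² + 41)/(2·16) ≡ 14/32. 32⁻¹ ≡ 5 (mod 53), so λ ≡ 14·5 ≡ 17.
  x = λ² - 37 - 37 = 289 - 74 ≡ 3; y = λ·(37 - 3) - 16 ≡ 32. → (3, 32)
add P: (3, 32) + (30, 31). λ = (31 - 32)/(30 - 3) ≡ 52/27 mod 53. 27⁻¹ ≡ 2 (mod 53), so λ ≡ 51.
  x = λ² - 3 - 30 = 2601 - 33 ≡ 24; y = λ·(3 - 24) - 32 ≡ 10. → (24, 10)
double: tangent at (24, 10): λ = (3·24² + 41)/(2·10) ≡ 20/20. 20⁻¹ ≡ 8 (mod 53), so λ ≡ 20·8 ≡ 1.
  x = λ² - 24 - 24 = 1 - 48 ≡ 6; y = λ·(24 - 6) - 10 ≡ 8. → (6, 8)
add P: (6, 8) + (30, 31). λ = (31 - 8)/(30 - 6) ≡ 23/24 mod 53. 24⁻¹ ≡ 42 (mod 53), so λ ≡ 12.
  x = λ² - 6 - 30 = 144 - 36 ≡ 2; y = λ·(6 - 2) - 8 ≡ 40. → (2, 40)

(2, 40)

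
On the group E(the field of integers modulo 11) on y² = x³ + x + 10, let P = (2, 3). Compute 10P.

Repeated addition: build up to 10P.
2P: tangent at (2, 3): λ = (3·2² + 1)/(2·3) ≡ 2/6. 6⁻¹ ≡ 2 (mod 11), so λ ≡ 2·2 ≡ 4.
  x = λ² - 2 - 2 = 16 - 4 ≡ 1; y = λ·(2 - 1) - 3 ≡ 1. → (1, 1)
3P: (1, 1) + (2, 3). λ = (3 - 1)/(2 - 1) ≡ 2/1 mod 11. 1⁻¹ ≡ 1 (mod 11) since 1·1 = 1 ≡ 1, so λ ≡ 2.
  x = λ² - 1 - 2 = 4 - 3 ≡ 1; y = λ·(1 - 1) - 1 ≡ 10. → (1, 10)
4P: (1, 10) + (2, 3). λ = (3 - 10)/(2 - 1) ≡ 4/1 mod 11. 1⁻¹ ≡ 1 (mod 11), so λ ≡ 4.
  x = λ² - 1 - 2 = 16 - 3 ≡ 2; y = λ·(1 - 2) - 10 ≡ 8. → (2, 8)
5P: (2, 8) + (2, 3): same x and y₁ ≡ -y₂, so the sum is O.
6P: O + (2, 3) = (2, 3) (identity).
7P: tangent at (2, 3): λ = (3·2² + 1)/(2·3) ≡ 2/6. 6⁻¹ ≡ 2 (mod 11) since 6·2 = 12 ≡ 1, so λ ≡ 2·2 ≡ 4.
  x = λ² - 2 - 2 = 16 - 4 ≡ 1; y = λ·(2 - 1) - 3 ≡ 1. → (1, 1)
8P: (1, 1) + (2, 3). λ = (3 - 1)/(2 - 1) ≡ 2/1 mod 11. 1⁻¹ ≡ 1 (mod 11), so λ ≡ 2.
  x = λ² - 1 - 2 = 4 - 3 ≡ 1; y = λ·(1 - 1) - 1 ≡ 10. → (1, 10)
9P: (1, 10) + (2, 3). λ = (3 - 10)/(2 - 1) ≡ 4/1 mod 11. 1⁻¹ ≡ 1 (mod 11), so λ ≡ 4.
  x = λ² - 1 - 2 = 16 - 3 ≡ 2; y = λ·(1 - 2) - 10 ≡ 8. → (2, 8)
10P: (2, 8) + (2, 3): same x and y₁ ≡ -y₂, so the sum is O.

O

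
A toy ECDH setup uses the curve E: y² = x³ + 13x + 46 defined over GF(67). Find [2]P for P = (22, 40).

(10, 29)

tangent at (22, 40): λ = (3·22² + 13)/(2·40) ≡ 58/13. 13⁻¹ ≡ 31 (mod 67), so λ ≡ 58·31 ≡ 56.
  x = λ² - 22 - 22 = 3136 - 44 ≡ 10; y = λ·(22 - 10) - 40 ≡ 29. → (10, 29)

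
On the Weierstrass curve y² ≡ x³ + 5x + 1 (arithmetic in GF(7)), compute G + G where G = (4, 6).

(3, 6)

tangent at (4, 6): λ = (3·4² + 5)/(2·6) ≡ 4/5. 5⁻¹ ≡ 3 (mod 7) since 5·3 = 15 ≡ 1, so λ ≡ 4·3 ≡ 5.
  x = λ² - 4 - 4 = 25 - 8 ≡ 3; y = λ·(4 - 3) - 6 ≡ 6. → (3, 6)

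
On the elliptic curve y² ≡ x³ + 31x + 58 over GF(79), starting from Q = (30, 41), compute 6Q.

Repeated addition: build up to 6Q.
2Q: tangent at (30, 41): λ = (3·30² + 31)/(2·41) ≡ 45/3. 3⁻¹ ≡ 53 (mod 79) since 3·53 = 159 ≡ 1, so λ ≡ 45·53 ≡ 15.
  x = λ² - 30 - 30 = 225 - 60 ≡ 7; y = λ·(30 - 7) - 41 ≡ 67. → (7, 67)
3Q: (7, 67) + (30, 41). λ = (41 - 67)/(30 - 7) ≡ 53/23 mod 79. 23⁻¹ ≡ 55 (mod 79), so λ ≡ 71.
  x = λ² - 7 - 30 = 5041 - 37 ≡ 27; y = λ·(7 - 27) - 67 ≡ 14. → (27, 14)
4Q: (27, 14) + (30, 41). λ = (41 - 14)/(30 - 27) ≡ 27/3 mod 79. 3⁻¹ ≡ 53 (mod 79) since 3·53 = 159 ≡ 1, so λ ≡ 9.
  x = λ² - 27 - 30 = 81 - 57 ≡ 24; y = λ·(27 - 24) - 14 ≡ 13. → (24, 13)
5Q: (24, 13) + (30, 41). λ = (41 - 13)/(30 - 24) ≡ 28/6 mod 79. 6⁻¹ ≡ 66 (mod 79), so λ ≡ 31.
  x = λ² - 24 - 30 = 961 - 54 ≡ 38; y = λ·(24 - 38) - 13 ≡ 27. → (38, 27)
6Q: (38, 27) + (30, 41). λ = (41 - 27)/(30 - 38) ≡ 14/71 mod 79. 71⁻¹ ≡ 69 (mod 79), so λ ≡ 18.
  x = λ² - 38 - 30 = 324 - 68 ≡ 19; y = λ·(38 - 19) - 27 ≡ 78. → (19, 78)

(19, 78)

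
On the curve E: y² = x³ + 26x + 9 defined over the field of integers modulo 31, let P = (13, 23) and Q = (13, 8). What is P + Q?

The two points share x = 13 and their y-coordinates satisfy 23 + 8 ≡ 0 (mod 31), so they are inverses. Their sum is O.

O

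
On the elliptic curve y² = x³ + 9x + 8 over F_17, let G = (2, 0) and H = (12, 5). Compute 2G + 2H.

(1, 16)

First 2G:
Repeated addition: build up to 2G.
2G: (2, 0) + (2, 0): same x and y₁ ≡ -y₂, so the sum is O.
2G = O.
Next 2H:
Repeated addition: build up to 2H.
2H: tangent at (12, 5): λ = (3·12² + 9)/(2·5) ≡ 16/10. 10⁻¹ ≡ 12 (mod 17) since 10·12 = 120 ≡ 1, so λ ≡ 16·12 ≡ 5.
  x = λ² - 12 - 12 = 25 - 24 ≡ 1; y = λ·(12 - 1) - 5 ≡ 16. → (1, 16)
2H = (1, 16).
Finally 2G + 2H:
O + (1, 16) = (1, 16) (identity).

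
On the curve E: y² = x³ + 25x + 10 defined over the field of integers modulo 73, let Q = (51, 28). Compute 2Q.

(45, 39)

tangent at (51, 28): λ = (3·51² + 25)/(2·28) ≡ 17/56. 56⁻¹ ≡ 30 (mod 73), so λ ≡ 17·30 ≡ 72.
  x = λ² - 51 - 51 = 5184 - 102 ≡ 45; y = λ·(51 - 45) - 28 ≡ 39. → (45, 39)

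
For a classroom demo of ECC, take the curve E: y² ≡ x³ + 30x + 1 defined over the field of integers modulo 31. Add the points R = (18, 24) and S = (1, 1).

(18, 24) + (1, 1). λ = (1 - 24)/(1 - 18) ≡ 8/14 mod 31. 14⁻¹ ≡ 20 (mod 31), so λ ≡ 5.
  x = λ² - 18 - 1 = 25 - 19 ≡ 6; y = λ·(18 - 6) - 24 ≡ 5. → (6, 5)

(6, 5)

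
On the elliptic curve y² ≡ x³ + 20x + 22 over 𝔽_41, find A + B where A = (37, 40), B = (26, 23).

(37, 40) + (26, 23). λ = (23 - 40)/(26 - 37) ≡ 24/30 mod 41. 30⁻¹ ≡ 26 (mod 41), so λ ≡ 9.
  x = λ² - 37 - 26 = 81 - 63 ≡ 18; y = λ·(37 - 18) - 40 ≡ 8. → (18, 8)

(18, 8)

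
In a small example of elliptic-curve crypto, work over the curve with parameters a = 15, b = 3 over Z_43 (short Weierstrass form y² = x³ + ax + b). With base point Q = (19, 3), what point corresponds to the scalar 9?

(20, 2)

Repeated addition: build up to 9Q.
2Q: tangent at (19, 3): λ = (3·19² + 15)/(2·3) ≡ 23/6. 6⁻¹ ≡ 36 (mod 43) since 6·36 = 216 ≡ 1, so λ ≡ 23·36 ≡ 11.
  x = λ² - 19 - 19 = 121 - 38 ≡ 40; y = λ·(19 - 40) - 3 ≡ 24. → (40, 24)
3Q: (40, 24) + (19, 3). λ = (3 - 24)/(19 - 40) ≡ 22/22 mod 43. 22⁻¹ ≡ 2 (mod 43) since 22·2 = 44 ≡ 1, so λ ≡ 1.
  x = λ² - 40 - 19 = 1 - 59 ≡ 28; y = λ·(40 - 28) - 24 ≡ 31. → (28, 31)
4Q: (28, 31) + (19, 3). λ = (3 - 31)/(19 - 28) ≡ 15/34 mod 43. 34⁻¹ ≡ 19 (mod 43), so λ ≡ 27.
  x = λ² - 28 - 19 = 729 - 47 ≡ 37; y = λ·(28 - 37) - 31 ≡ 27. → (37, 27)
5Q: (37, 27) + (19, 3). λ = (3 - 27)/(19 - 37) ≡ 19/25 mod 43. 25⁻¹ ≡ 31 (mod 43) since 25·31 = 775 ≡ 1, so λ ≡ 30.
  x = λ² - 37 - 19 = 900 - 56 ≡ 27; y = λ·(37 - 27) - 27 ≡ 15. → (27, 15)
6Q: (27, 15) + (19, 3). λ = (3 - 15)/(19 - 27) ≡ 31/35 mod 43. 35⁻¹ ≡ 16 (mod 43) since 35·16 = 560 ≡ 1, so λ ≡ 23.
  x = λ² - 27 - 19 = 529 - 46 ≡ 10; y = λ·(27 - 10) - 15 ≡ 32. → (10, 32)
7Q: (10, 32) + (19, 3). λ = (3 - 32)/(19 - 10) ≡ 14/9 mod 43. 9⁻¹ ≡ 24 (mod 43), so λ ≡ 35.
  x = λ² - 10 - 19 = 1225 - 29 ≡ 35; y = λ·(10 - 35) - 32 ≡ 39. → (35, 39)
8Q: (35, 39) + (19, 3). λ = (3 - 39)/(19 - 35) ≡ 7/27 mod 43. 27⁻¹ ≡ 8 (mod 43), so λ ≡ 13.
  x = λ² - 35 - 19 = 169 - 54 ≡ 29; y = λ·(35 - 29) - 39 ≡ 39. → (29, 39)
9Q: (29, 39) + (19, 3). λ = (3 - 39)/(19 - 29) ≡ 7/33 mod 43. 33⁻¹ ≡ 30 (mod 43) since 33·30 = 990 ≡ 1, so λ ≡ 38.
  x = λ² - 29 - 19 = 1444 - 48 ≡ 20; y = λ·(29 - 20) - 39 ≡ 2. → (20, 2)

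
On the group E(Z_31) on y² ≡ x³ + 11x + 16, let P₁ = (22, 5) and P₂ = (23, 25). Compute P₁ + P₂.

(14, 0)

(22, 5) + (23, 25). λ = (25 - 5)/(23 - 22) ≡ 20/1 mod 31. 1⁻¹ ≡ 1 (mod 31), so λ ≡ 20.
  x = λ² - 22 - 23 = 400 - 45 ≡ 14; y = λ·(22 - 14) - 5 ≡ 0. → (14, 0)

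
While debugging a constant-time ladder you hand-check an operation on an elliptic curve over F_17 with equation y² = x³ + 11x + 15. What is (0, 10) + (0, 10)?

tangent at (0, 10): λ = (3·0² + 11)/(2·10) ≡ 11/3. 3⁻¹ ≡ 6 (mod 17), so λ ≡ 11·6 ≡ 15.
  x = λ² - 0 - 0 = 225 - 0 ≡ 4; y = λ·(0 - 4) - 10 ≡ 15. → (4, 15)

(4, 15)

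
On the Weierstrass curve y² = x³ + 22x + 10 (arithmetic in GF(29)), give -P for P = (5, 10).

-(5, 10) = (5, -10 mod 29) = (5, 19).

(5, 19)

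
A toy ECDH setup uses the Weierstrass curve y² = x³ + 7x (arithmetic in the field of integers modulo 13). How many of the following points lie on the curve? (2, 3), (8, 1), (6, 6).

(2, 3): 3² ≡ 9, rhs ≡ 9 → on.
(8, 1): 1² ≡ 1, rhs ≡ 9 → off.
(6, 6): 6² ≡ 10, rhs ≡ 11 → off.

1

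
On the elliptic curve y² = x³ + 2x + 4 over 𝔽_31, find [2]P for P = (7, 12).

(19, 22)

tangent at (7, 12): λ = (3·7² + 2)/(2·12) ≡ 25/24. 24⁻¹ ≡ 22 (mod 31), so λ ≡ 25·22 ≡ 23.
  x = λ² - 7 - 7 = 529 - 14 ≡ 19; y = λ·(7 - 19) - 12 ≡ 22. → (19, 22)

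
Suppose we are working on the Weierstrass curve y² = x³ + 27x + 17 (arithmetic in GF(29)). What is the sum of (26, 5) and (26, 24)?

O

The two points share x = 26 and their y-coordinates satisfy 5 + 24 ≡ 0 (mod 29), so they are inverses. Their sum is the point at infinity.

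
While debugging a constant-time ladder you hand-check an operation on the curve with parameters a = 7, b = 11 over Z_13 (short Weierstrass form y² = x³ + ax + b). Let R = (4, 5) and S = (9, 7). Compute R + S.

(4, 5) + (9, 7). λ = (7 - 5)/(9 - 4) ≡ 2/5 mod 13. 5⁻¹ ≡ 8 (mod 13), so λ ≡ 3.
  x = λ² - 4 - 9 = 9 - 13 ≡ 9; y = λ·(4 - 9) - 5 ≡ 6. → (9, 6)

(9, 6)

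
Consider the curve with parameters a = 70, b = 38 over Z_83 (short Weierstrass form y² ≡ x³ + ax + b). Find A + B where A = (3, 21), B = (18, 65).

(3, 21) + (18, 65). λ = (65 - 21)/(18 - 3) ≡ 44/15 mod 83. 15⁻¹ ≡ 72 (mod 83), so λ ≡ 14.
  x = λ² - 3 - 18 = 196 - 21 ≡ 9; y = λ·(3 - 9) - 21 ≡ 61. → (9, 61)

(9, 61)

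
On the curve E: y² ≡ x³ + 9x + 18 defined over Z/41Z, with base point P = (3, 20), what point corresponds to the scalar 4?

(12, 38)

Double-and-add on 4 = (100)₂. Start with P = (3, 20) for the leading 1-bit.
double: tangent at (3, 20): λ = (3·3² + 9)/(2·20) ≡ 36/40. 40⁻¹ ≡ 40 (mod 41), so λ ≡ 36·40 ≡ 5.
  x = λ² - 3 - 3 = 25 - 6 ≡ 19; y = λ·(3 - 19) - 20 ≡ 23. → (19, 23)
double: tangent at (19, 23): λ = (3·19² + 9)/(2·23) ≡ 26/5. 5⁻¹ ≡ 33 (mod 41), so λ ≡ 26·33 ≡ 38.
  x = λ² - 19 - 19 = 1444 - 38 ≡ 12; y = λ·(19 - 12) - 23 ≡ 38. → (12, 38)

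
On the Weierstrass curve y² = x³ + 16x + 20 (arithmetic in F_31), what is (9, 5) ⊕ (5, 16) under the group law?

(11, 16)

(9, 5) + (5, 16). λ = (16 - 5)/(5 - 9) ≡ 11/27 mod 31. 27⁻¹ ≡ 23 (mod 31) since 27·23 = 621 ≡ 1, so λ ≡ 5.
  x = λ² - 9 - 5 = 25 - 14 ≡ 11; y = λ·(9 - 11) - 5 ≡ 16. → (11, 16)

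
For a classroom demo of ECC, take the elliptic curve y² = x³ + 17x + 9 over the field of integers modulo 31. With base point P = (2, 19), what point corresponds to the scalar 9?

O

Double-and-add on 9 = (1001)₂. Start with P = (2, 19) for the leading 1-bit.
double: tangent at (2, 19): λ = (3·2² + 17)/(2·19) ≡ 29/7. 7⁻¹ ≡ 9 (mod 31), so λ ≡ 29·9 ≡ 13.
  x = λ² - 2 - 2 = 169 - 4 ≡ 10; y = λ·(2 - 10) - 19 ≡ 1. → (10, 1)
double: tangent at (10, 1): λ = (3·10² + 17)/(2·1) ≡ 7/2. 2⁻¹ ≡ 16 (mod 31), so λ ≡ 7·16 ≡ 19.
  x = λ² - 10 - 10 = 361 - 20 ≡ 0; y = λ·(10 - 0) - 1 ≡ 3. → (0, 3)
double: tangent at (0, 3): λ = (3·0² + 17)/(2·3) ≡ 17/6. 6⁻¹ ≡ 26 (mod 31), so λ ≡ 17·26 ≡ 8.
  x = λ² - 0 - 0 = 64 - 0 ≡ 2; y = λ·(0 - 2) - 3 ≡ 12. → (2, 12)
add P: (2, 12) + (2, 19): same x and y₁ ≡ -y₂, so the sum is ∞.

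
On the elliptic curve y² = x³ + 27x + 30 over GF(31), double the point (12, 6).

(15, 11)

tangent at (12, 6): λ = (3·12² + 27)/(2·6) ≡ 25/12. 12⁻¹ ≡ 13 (mod 31), so λ ≡ 25·13 ≡ 15.
  x = λ² - 12 - 12 = 225 - 24 ≡ 15; y = λ·(12 - 15) - 6 ≡ 11. → (15, 11)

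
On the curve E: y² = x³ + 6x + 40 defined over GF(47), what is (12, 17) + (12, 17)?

(26, 10)

tangent at (12, 17): λ = (3·12² + 6)/(2·17) ≡ 15/34. 34⁻¹ ≡ 18 (mod 47) since 34·18 = 612 ≡ 1, so λ ≡ 15·18 ≡ 35.
  x = λ² - 12 - 12 = 1225 - 24 ≡ 26; y = λ·(12 - 26) - 17 ≡ 10. → (26, 10)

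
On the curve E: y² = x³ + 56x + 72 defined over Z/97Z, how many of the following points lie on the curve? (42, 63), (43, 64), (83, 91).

2

(42, 63): 63² ≡ 89, rhs ≡ 76 → off.
(43, 64): 64² ≡ 22, rhs ≡ 22 → on.
(83, 91): 91² ≡ 36, rhs ≡ 36 → on.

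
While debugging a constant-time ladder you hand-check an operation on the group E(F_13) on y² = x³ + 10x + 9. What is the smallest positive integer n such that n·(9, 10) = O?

2P: tangent at (9, 10): λ = (3·9² + 10)/(2·10) ≡ 6/7. 7⁻¹ ≡ 2 (mod 13) since 7·2 = 14 ≡ 1, so λ ≡ 6·2 ≡ 12.
  x = λ² - 9 - 9 = 144 - 18 ≡ 9; y = λ·(9 - 9) - 10 ≡ 3. → (9, 3)
3P: (9, 3) + (9, 10): same x and y₁ ≡ -y₂, so the sum is O.
3P = O, so the order is 3.

3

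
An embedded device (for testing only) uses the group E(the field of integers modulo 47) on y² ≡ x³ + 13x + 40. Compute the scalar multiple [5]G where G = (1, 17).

Repeated addition: build up to 5G.
2G: tangent at (1, 17): λ = (3·1² + 13)/(2·17) ≡ 16/34. 34⁻¹ ≡ 18 (mod 47) since 34·18 = 612 ≡ 1, so λ ≡ 16·18 ≡ 6.
  x = λ² - 1 - 1 = 36 - 2 ≡ 34; y = λ·(1 - 34) - 17 ≡ 20. → (34, 20)
3G: (34, 20) + (1, 17). λ = (17 - 20)/(1 - 34) ≡ 44/14 mod 47. 14⁻¹ ≡ 37 (mod 47) since 14·37 = 518 ≡ 1, so λ ≡ 30.
  x = λ² - 34 - 1 = 900 - 35 ≡ 19; y = λ·(34 - 19) - 20 ≡ 7. → (19, 7)
4G: (19, 7) + (1, 17). λ = (17 - 7)/(1 - 19) ≡ 10/29 mod 47. 29⁻¹ ≡ 13 (mod 47), so λ ≡ 36.
  x = λ² - 19 - 1 = 1296 - 20 ≡ 7; y = λ·(19 - 7) - 7 ≡ 2. → (7, 2)
5G: (7, 2) + (1, 17). λ = (17 - 2)/(1 - 7) ≡ 15/41 mod 47. 41⁻¹ ≡ 39 (mod 47), so λ ≡ 21.
  x = λ² - 7 - 1 = 441 - 8 ≡ 10; y = λ·(7 - 10) - 2 ≡ 29. → (10, 29)

(10, 29)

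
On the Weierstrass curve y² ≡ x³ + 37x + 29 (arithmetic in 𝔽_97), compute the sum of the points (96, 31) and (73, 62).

(96, 31) + (73, 62). λ = (62 - 31)/(73 - 96) ≡ 31/74 mod 97. 74⁻¹ ≡ 59 (mod 97), so λ ≡ 83.
  x = λ² - 96 - 73 = 6889 - 169 ≡ 27; y = λ·(96 - 27) - 31 ≡ 70. → (27, 70)

(27, 70)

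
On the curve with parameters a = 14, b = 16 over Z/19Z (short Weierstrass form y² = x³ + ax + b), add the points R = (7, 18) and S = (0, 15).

(7, 18) + (0, 15). λ = (15 - 18)/(0 - 7) ≡ 16/12 mod 19. 12⁻¹ ≡ 8 (mod 19) since 12·8 = 96 ≡ 1, so λ ≡ 14.
  x = λ² - 7 - 0 = 196 - 7 ≡ 18; y = λ·(7 - 18) - 18 ≡ 18. → (18, 18)

(18, 18)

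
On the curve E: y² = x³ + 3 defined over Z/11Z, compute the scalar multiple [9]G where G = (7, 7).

(2, 0)

Repeated addition: build up to 9G.
2G: tangent at (7, 7): λ = (3·7² + 0)/(2·7) ≡ 4/3. 3⁻¹ ≡ 4 (mod 11), so λ ≡ 4·4 ≡ 5.
  x = λ² - 7 - 7 = 25 - 14 ≡ 0; y = λ·(7 - 0) - 7 ≡ 6. → (0, 6)
3G: (0, 6) + (7, 7). λ = (7 - 6)/(7 - 0) ≡ 1/7 mod 11. 7⁻¹ ≡ 8 (mod 11), so λ ≡ 8.
  x = λ² - 0 - 7 = 64 - 7 ≡ 2; y = λ·(0 - 2) - 6 ≡ 0. → (2, 0)
4G: (2, 0) + (7, 7). λ = (7 - 0)/(7 - 2) ≡ 7/5 mod 11. 5⁻¹ ≡ 9 (mod 11), so λ ≡ 8.
  x = λ² - 2 - 7 = 64 - 9 ≡ 0; y = λ·(2 - 0) - 0 ≡ 5. → (0, 5)
5G: (0, 5) + (7, 7). λ = (7 - 5)/(7 - 0) ≡ 2/7 mod 11. 7⁻¹ ≡ 8 (mod 11) since 7·8 = 56 ≡ 1, so λ ≡ 5.
  x = λ² - 0 - 7 = 25 - 7 ≡ 7; y = λ·(0 - 7) - 5 ≡ 4. → (7, 4)
6G: (7, 4) + (7, 7): same x and y₁ ≡ -y₂, so the sum is ∞.
7G: ∞ + (7, 7) = (7, 7) (identity).
8G: tangent at (7, 7): λ = (3·7² + 0)/(2·7) ≡ 4/3. 3⁻¹ ≡ 4 (mod 11), so λ ≡ 4·4 ≡ 5.
  x = λ² - 7 - 7 = 25 - 14 ≡ 0; y = λ·(7 - 0) - 7 ≡ 6. → (0, 6)
9G: (0, 6) + (7, 7). λ = (7 - 6)/(7 - 0) ≡ 1/7 mod 11. 7⁻¹ ≡ 8 (mod 11) since 7·8 = 56 ≡ 1, so λ ≡ 8.
  x = λ² - 0 - 7 = 64 - 7 ≡ 2; y = λ·(0 - 2) - 6 ≡ 0. → (2, 0)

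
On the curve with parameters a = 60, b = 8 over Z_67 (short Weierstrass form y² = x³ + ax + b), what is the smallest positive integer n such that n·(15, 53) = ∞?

2P: tangent at (15, 53): λ = (3·15² + 60)/(2·53) ≡ 65/39. 39⁻¹ ≡ 55 (mod 67) since 39·55 = 2145 ≡ 1, so λ ≡ 65·55 ≡ 24.
  x = λ² - 15 - 15 = 576 - 30 ≡ 10; y = λ·(15 - 10) - 53 ≡ 0. → (10, 0)
3P: (10, 0) + (15, 53). λ = (53 - 0)/(15 - 10) ≡ 53/5 mod 67. 5⁻¹ ≡ 27 (mod 67) since 5·27 = 135 ≡ 1, so λ ≡ 24.
  x = λ² - 10 - 15 = 576 - 25 ≡ 15; y = λ·(10 - 15) - 0 ≡ 14. → (15, 14)
4P: (15, 14) + (15, 53): same x and y₁ ≡ -y₂, so the sum is ∞.
4P = ∞, so the order is 4.

4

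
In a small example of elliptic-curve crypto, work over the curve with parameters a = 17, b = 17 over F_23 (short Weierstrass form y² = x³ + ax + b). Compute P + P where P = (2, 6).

tangent at (2, 6): λ = (3·2² + 17)/(2·6) ≡ 6/12. 12⁻¹ ≡ 2 (mod 23), so λ ≡ 6·2 ≡ 12.
  x = λ² - 2 - 2 = 144 - 4 ≡ 2; y = λ·(2 - 2) - 6 ≡ 17. → (2, 17)

(2, 17)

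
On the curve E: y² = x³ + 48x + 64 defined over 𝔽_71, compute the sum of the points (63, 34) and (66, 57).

(56, 67)

(63, 34) + (66, 57). λ = (57 - 34)/(66 - 63) ≡ 23/3 mod 71. 3⁻¹ ≡ 24 (mod 71) since 3·24 = 72 ≡ 1, so λ ≡ 55.
  x = λ² - 63 - 66 = 3025 - 129 ≡ 56; y = λ·(63 - 56) - 34 ≡ 67. → (56, 67)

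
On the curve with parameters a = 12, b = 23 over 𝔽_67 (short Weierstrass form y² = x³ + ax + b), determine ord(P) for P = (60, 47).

2P: tangent at (60, 47): λ = (3·60² + 12)/(2·47) ≡ 25/27. 27⁻¹ ≡ 5 (mod 67), so λ ≡ 25·5 ≡ 58.
  x = λ² - 60 - 60 = 3364 - 120 ≡ 28; y = λ·(60 - 28) - 47 ≡ 0. → (28, 0)
3P: (28, 0) + (60, 47). λ = (47 - 0)/(60 - 28) ≡ 47/32 mod 67. 32⁻¹ ≡ 44 (mod 67) since 32·44 = 1408 ≡ 1, so λ ≡ 58.
  x = λ² - 28 - 60 = 3364 - 88 ≡ 60; y = λ·(28 - 60) - 0 ≡ 20. → (60, 20)
4P: (60, 20) + (60, 47): same x and y₁ ≡ -y₂, so the sum is ∞.
4P = ∞, so the order is 4.

4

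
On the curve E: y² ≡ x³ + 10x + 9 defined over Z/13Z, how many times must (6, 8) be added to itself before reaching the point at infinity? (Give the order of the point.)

5

2P: tangent at (6, 8): λ = (3·6² + 10)/(2·8) ≡ 1/3. 3⁻¹ ≡ 9 (mod 13), so λ ≡ 1·9 ≡ 9.
  x = λ² - 6 - 6 = 81 - 12 ≡ 4; y = λ·(6 - 4) - 8 ≡ 10. → (4, 10)
3P: (4, 10) + (6, 8). λ = (8 - 10)/(6 - 4) ≡ 11/2 mod 13. 2⁻¹ ≡ 7 (mod 13), so λ ≡ 12.
  x = λ² - 4 - 6 = 144 - 10 ≡ 4; y = λ·(4 - 4) - 10 ≡ 3. → (4, 3)
4P: (4, 3) + (6, 8). λ = (8 - 3)/(6 - 4) ≡ 5/2 mod 13. 2⁻¹ ≡ 7 (mod 13) since 2·7 = 14 ≡ 1, so λ ≡ 9.
  x = λ² - 4 - 6 = 81 - 10 ≡ 6; y = λ·(4 - 6) - 3 ≡ 5. → (6, 5)
5P: (6, 5) + (6, 8): same x and y₁ ≡ -y₂, so the sum is the point at infinity.
5P = the point at infinity, so the order is 5.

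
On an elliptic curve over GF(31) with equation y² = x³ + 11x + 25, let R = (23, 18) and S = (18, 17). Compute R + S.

(26, 0)

(23, 18) + (18, 17). λ = (17 - 18)/(18 - 23) ≡ 30/26 mod 31. 26⁻¹ ≡ 6 (mod 31), so λ ≡ 25.
  x = λ² - 23 - 18 = 625 - 41 ≡ 26; y = λ·(23 - 26) - 18 ≡ 0. → (26, 0)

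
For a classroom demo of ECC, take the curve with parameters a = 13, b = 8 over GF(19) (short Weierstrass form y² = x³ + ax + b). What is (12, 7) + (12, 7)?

tangent at (12, 7): λ = (3·12² + 13)/(2·7) ≡ 8/14. 14⁻¹ ≡ 15 (mod 19), so λ ≡ 8·15 ≡ 6.
  x = λ² - 12 - 12 = 36 - 24 ≡ 12; y = λ·(12 - 12) - 7 ≡ 12. → (12, 12)

(12, 12)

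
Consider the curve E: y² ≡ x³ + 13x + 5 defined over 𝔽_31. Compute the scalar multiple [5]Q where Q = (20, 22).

(24, 25)

Double-and-add on 5 = (101)₂. Start with Q = (20, 22) for the leading 1-bit.
double: tangent at (20, 22): λ = (3·20² + 13)/(2·22) ≡ 4/13. 13⁻¹ ≡ 12 (mod 31) since 13·12 = 156 ≡ 1, so λ ≡ 4·12 ≡ 17.
  x = λ² - 20 - 20 = 289 - 40 ≡ 1; y = λ·(20 - 1) - 22 ≡ 22. → (1, 22)
double: tangent at (1, 22): λ = (3·1² + 13)/(2·22) ≡ 16/13. 13⁻¹ ≡ 12 (mod 31), so λ ≡ 16·12 ≡ 6.
  x = λ² - 1 - 1 = 36 - 2 ≡ 3; y = λ·(1 - 3) - 22 ≡ 28. → (3, 28)
add Q: (3, 28) + (20, 22). λ = (22 - 28)/(20 - 3) ≡ 25/17 mod 31. 17⁻¹ ≡ 11 (mod 31) since 17·11 = 187 ≡ 1, so λ ≡ 27.
  x = λ² - 3 - 20 = 729 - 23 ≡ 24; y = λ·(3 - 24) - 28 ≡ 25. → (24, 25)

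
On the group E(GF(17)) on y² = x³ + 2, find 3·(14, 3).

(16, 16)

Write Q = (14, 3).
Repeated addition: build up to 3Q.
2Q: tangent at (14, 3): λ = (3·14² + 0)/(2·3) ≡ 10/6. 6⁻¹ ≡ 3 (mod 17), so λ ≡ 10·3 ≡ 13.
  x = λ² - 14 - 14 = 169 - 28 ≡ 5; y = λ·(14 - 5) - 3 ≡ 12. → (5, 12)
3Q: (5, 12) + (14, 3). λ = (3 - 12)/(14 - 5) ≡ 8/9 mod 17. 9⁻¹ ≡ 2 (mod 17) since 9·2 = 18 ≡ 1, so λ ≡ 16.
  x = λ² - 5 - 14 = 256 - 19 ≡ 16; y = λ·(5 - 16) - 12 ≡ 16. → (16, 16)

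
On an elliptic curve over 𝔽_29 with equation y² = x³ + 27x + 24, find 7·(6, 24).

(3, 4)

Write P = (6, 24).
Repeated addition: build up to 7P.
2P: tangent at (6, 24): λ = (3·6² + 27)/(2·24) ≡ 19/19. 19⁻¹ ≡ 26 (mod 29), so λ ≡ 19·26 ≡ 1.
  x = λ² - 6 - 6 = 1 - 12 ≡ 18; y = λ·(6 - 18) - 24 ≡ 22. → (18, 22)
3P: (18, 22) + (6, 24). λ = (24 - 22)/(6 - 18) ≡ 2/17 mod 29. 17⁻¹ ≡ 12 (mod 29), so λ ≡ 24.
  x = λ² - 18 - 6 = 576 - 24 ≡ 1; y = λ·(18 - 1) - 22 ≡ 9. → (1, 9)
4P: (1, 9) + (6, 24). λ = (24 - 9)/(6 - 1) ≡ 15/5 mod 29. 5⁻¹ ≡ 6 (mod 29), so λ ≡ 3.
  x = λ² - 1 - 6 = 9 - 7 ≡ 2; y = λ·(1 - 2) - 9 ≡ 17. → (2, 17)
5P: (2, 17) + (6, 24). λ = (24 - 17)/(6 - 2) ≡ 7/4 mod 29. 4⁻¹ ≡ 22 (mod 29), so λ ≡ 9.
  x = λ² - 2 - 6 = 81 - 8 ≡ 15; y = λ·(2 - 15) - 17 ≡ 11. → (15, 11)
6P: (15, 11) + (6, 24). λ = (24 - 11)/(6 - 15) ≡ 13/20 mod 29. 20⁻¹ ≡ 16 (mod 29) since 20·16 = 320 ≡ 1, so λ ≡ 5.
  x = λ² - 15 - 6 = 25 - 21 ≡ 4; y = λ·(15 - 4) - 11 ≡ 15. → (4, 15)
7P: (4, 15) + (6, 24). λ = (24 - 15)/(6 - 4) ≡ 9/2 mod 29. 2⁻¹ ≡ 15 (mod 29), so λ ≡ 19.
  x = λ² - 4 - 6 = 361 - 10 ≡ 3; y = λ·(4 - 3) - 15 ≡ 4. → (3, 4)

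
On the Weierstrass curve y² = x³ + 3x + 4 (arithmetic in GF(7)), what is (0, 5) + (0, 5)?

tangent at (0, 5): λ = (3·0² + 3)/(2·5) ≡ 3/3. 3⁻¹ ≡ 5 (mod 7), so λ ≡ 3·5 ≡ 1.
  x = λ² - 0 - 0 = 1 - 0 ≡ 1; y = λ·(0 - 1) - 5 ≡ 1. → (1, 1)

(1, 1)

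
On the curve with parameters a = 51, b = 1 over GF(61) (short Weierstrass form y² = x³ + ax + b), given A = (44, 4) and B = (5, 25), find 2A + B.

(38, 52)

First 2A:
Repeated addition: build up to 2A.
2A: tangent at (44, 4): λ = (3·44² + 51)/(2·4) ≡ 3/8. 8⁻¹ ≡ 23 (mod 61), so λ ≡ 3·23 ≡ 8.
  x = λ² - 44 - 44 = 64 - 88 ≡ 37; y = λ·(44 - 37) - 4 ≡ 52. → (37, 52)
2A = (37, 52).
Finally 2A + B:
(37, 52) + (5, 25). λ = (25 - 52)/(5 - 37) ≡ 34/29 mod 61. 29⁻¹ ≡ 40 (mod 61) since 29·40 = 1160 ≡ 1, so λ ≡ 18.
  x = λ² - 37 - 5 = 324 - 42 ≡ 38; y = λ·(37 - 38) - 52 ≡ 52. → (38, 52)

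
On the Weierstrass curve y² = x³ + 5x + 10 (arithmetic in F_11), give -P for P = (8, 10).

(8, 1)

-(8, 10) = (8, -10 mod 11) = (8, 1).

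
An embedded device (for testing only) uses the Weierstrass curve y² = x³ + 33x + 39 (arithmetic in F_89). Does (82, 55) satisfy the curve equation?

y² = 55² ≡ 88; x³ + 33x + 39 = 554113 ≡ 88 (mod 89). 88 = 88.

yes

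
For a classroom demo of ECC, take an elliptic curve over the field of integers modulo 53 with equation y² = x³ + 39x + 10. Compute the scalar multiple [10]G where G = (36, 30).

(23, 6)

Double-and-add on 10 = (1010)₂. Start with G = (36, 30) for the leading 1-bit.
double: tangent at (36, 30): λ = (3·36² + 39)/(2·30) ≡ 5/7. 7⁻¹ ≡ 38 (mod 53), so λ ≡ 5·38 ≡ 31.
  x = λ² - 36 - 36 = 961 - 72 ≡ 41; y = λ·(36 - 41) - 30 ≡ 27. → (41, 27)
double: tangent at (41, 27): λ = (3·41² + 39)/(2·27) ≡ 47/1. 1⁻¹ ≡ 1 (mod 53), so λ ≡ 47·1 ≡ 47.
  x = λ² - 41 - 41 = 2209 - 82 ≡ 7; y = λ·(41 - 7) - 27 ≡ 34. → (7, 34)
add G: (7, 34) + (36, 30). λ = (30 - 34)/(36 - 7) ≡ 49/29 mod 53. 29⁻¹ ≡ 11 (mod 53), so λ ≡ 9.
  x = λ² - 7 - 36 = 81 - 43 ≡ 38; y = λ·(7 - 38) - 34 ≡ 5. → (38, 5)
double: tangent at (38, 5): λ = (3·38² + 39)/(2·5) ≡ 25/10. 10⁻¹ ≡ 16 (mod 53), so λ ≡ 25·16 ≡ 29.
  x = λ² - 38 - 38 = 841 - 76 ≡ 23; y = λ·(38 - 23) - 5 ≡ 6. → (23, 6)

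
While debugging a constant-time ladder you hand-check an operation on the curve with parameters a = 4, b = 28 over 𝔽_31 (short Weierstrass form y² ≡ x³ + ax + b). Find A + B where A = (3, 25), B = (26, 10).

(3, 25) + (26, 10). λ = (10 - 25)/(26 - 3) ≡ 16/23 mod 31. 23⁻¹ ≡ 27 (mod 31), so λ ≡ 29.
  x = λ² - 3 - 26 = 841 - 29 ≡ 6; y = λ·(3 - 6) - 25 ≡ 12. → (6, 12)

(6, 12)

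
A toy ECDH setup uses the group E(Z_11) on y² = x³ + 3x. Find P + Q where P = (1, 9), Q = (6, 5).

(2, 5)

(1, 9) + (6, 5). λ = (5 - 9)/(6 - 1) ≡ 7/5 mod 11. 5⁻¹ ≡ 9 (mod 11), so λ ≡ 8.
  x = λ² - 1 - 6 = 64 - 7 ≡ 2; y = λ·(1 - 2) - 9 ≡ 5. → (2, 5)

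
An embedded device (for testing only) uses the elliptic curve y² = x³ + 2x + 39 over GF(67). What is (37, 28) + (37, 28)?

(64, 26)

tangent at (37, 28): λ = (3·37² + 2)/(2·28) ≡ 22/56. 56⁻¹ ≡ 6 (mod 67), so λ ≡ 22·6 ≡ 65.
  x = λ² - 37 - 37 = 4225 - 74 ≡ 64; y = λ·(37 - 64) - 28 ≡ 26. → (64, 26)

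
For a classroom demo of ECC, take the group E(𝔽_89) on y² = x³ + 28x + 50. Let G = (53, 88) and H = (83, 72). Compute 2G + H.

(22, 79)

First 2G:
Repeated addition: build up to 2G.
2G: tangent at (53, 88): λ = (3·53² + 28)/(2·88) ≡ 0/87. 87⁻¹ ≡ 44 (mod 89), so λ ≡ 0·44 ≡ 0.
  x = λ² - 53 - 53 = 0 - 106 ≡ 72; y = λ·(53 - 72) - 88 ≡ 1. → (72, 1)
2G = (72, 1).
Finally 2G + H:
(72, 1) + (83, 72). λ = (72 - 1)/(83 - 72) ≡ 71/11 mod 89. 11⁻¹ ≡ 81 (mod 89) since 11·81 = 891 ≡ 1, so λ ≡ 55.
  x = λ² - 72 - 83 = 3025 - 155 ≡ 22; y = λ·(72 - 22) - 1 ≡ 79. → (22, 79)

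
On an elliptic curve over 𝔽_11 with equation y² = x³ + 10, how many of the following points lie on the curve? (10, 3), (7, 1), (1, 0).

3

(10, 3): 3² ≡ 9, rhs ≡ 9 → on.
(7, 1): 1² ≡ 1, rhs ≡ 1 → on.
(1, 0): 0² ≡ 0, rhs ≡ 0 → on.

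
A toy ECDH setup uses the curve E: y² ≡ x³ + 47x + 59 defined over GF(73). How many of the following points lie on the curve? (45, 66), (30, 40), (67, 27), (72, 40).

1

(45, 66): 66² ≡ 49, rhs ≡ 5 → off.
(30, 40): 40² ≡ 67, rhs ≡ 72 → off.
(67, 27): 27² ≡ 72, rhs ≡ 72 → on.
(72, 40): 40² ≡ 67, rhs ≡ 11 → off.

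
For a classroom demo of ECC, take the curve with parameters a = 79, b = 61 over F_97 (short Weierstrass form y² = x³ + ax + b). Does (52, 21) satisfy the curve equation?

yes

y² = 21² ≡ 53; x³ + 79x + 61 = 144777 ≡ 53 (mod 97). 53 = 53.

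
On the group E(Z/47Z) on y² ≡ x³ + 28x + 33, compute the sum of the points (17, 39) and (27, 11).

(17, 39) + (27, 11). λ = (11 - 39)/(27 - 17) ≡ 19/10 mod 47. 10⁻¹ ≡ 33 (mod 47), so λ ≡ 16.
  x = λ² - 17 - 27 = 256 - 44 ≡ 24; y = λ·(17 - 24) - 39 ≡ 37. → (24, 37)

(24, 37)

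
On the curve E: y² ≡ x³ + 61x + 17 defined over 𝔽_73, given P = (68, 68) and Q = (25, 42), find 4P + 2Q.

(24, 62)

First 4P:
Repeated addition: build up to 4P.
2P: tangent at (68, 68): λ = (3·68² + 61)/(2·68) ≡ 63/63. 63⁻¹ ≡ 51 (mod 73) since 63·51 = 3213 ≡ 1, so λ ≡ 63·51 ≡ 1.
  x = λ² - 68 - 68 = 1 - 136 ≡ 11; y = λ·(68 - 11) - 68 ≡ 62. → (11, 62)
3P: (11, 62) + (68, 68). λ = (68 - 62)/(68 - 11) ≡ 6/57 mod 73. 57⁻¹ ≡ 41 (mod 73), so λ ≡ 27.
  x = λ² - 11 - 68 = 729 - 79 ≡ 66; y = λ·(11 - 66) - 62 ≡ 59. → (66, 59)
4P: (66, 59) + (68, 68). λ = (68 - 59)/(68 - 66) ≡ 9/2 mod 73. 2⁻¹ ≡ 37 (mod 73) since 2·37 = 74 ≡ 1, so λ ≡ 41.
  x = λ² - 66 - 68 = 1681 - 134 ≡ 14; y = λ·(66 - 14) - 59 ≡ 29. → (14, 29)
4P = (14, 29).
Next 2Q:
Repeated addition: build up to 2Q.
2Q: tangent at (25, 42): λ = (3·25² + 61)/(2·42) ≡ 38/11. 11⁻¹ ≡ 20 (mod 73) since 11·20 = 220 ≡ 1, so λ ≡ 38·20 ≡ 30.
  x = λ² - 25 - 25 = 900 - 50 ≡ 47; y = λ·(25 - 47) - 42 ≡ 28. → (47, 28)
2Q = (47, 28).
Finally 4P + 2Q:
(14, 29) + (47, 28). λ = (28 - 29)/(47 - 14) ≡ 72/33 mod 73. 33⁻¹ ≡ 31 (mod 73), so λ ≡ 42.
  x = λ² - 14 - 47 = 1764 - 61 ≡ 24; y = λ·(14 - 24) - 29 ≡ 62. → (24, 62)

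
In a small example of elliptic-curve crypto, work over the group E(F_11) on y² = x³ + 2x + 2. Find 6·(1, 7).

(9, 10)

Write P = (1, 7).
Double-and-add on 6 = (110)₂. Start with P = (1, 7) for the leading 1-bit.
double: tangent at (1, 7): λ = (3·1² + 2)/(2·7) ≡ 5/3. 3⁻¹ ≡ 4 (mod 11) since 3·4 = 12 ≡ 1, so λ ≡ 5·4 ≡ 9.
  x = λ² - 1 - 1 = 81 - 2 ≡ 2; y = λ·(1 - 2) - 7 ≡ 6. → (2, 6)
add P: (2, 6) + (1, 7). λ = (7 - 6)/(1 - 2) ≡ 1/10 mod 11. 10⁻¹ ≡ 10 (mod 11) since 10·10 = 100 ≡ 1, so λ ≡ 10.
  x = λ² - 2 - 1 = 100 - 3 ≡ 9; y = λ·(2 - 9) - 6 ≡ 1. → (9, 1)
double: tangent at (9, 1): λ = (3·9² + 2)/(2·1) ≡ 3/2. 2⁻¹ ≡ 6 (mod 11) since 2·6 = 12 ≡ 1, so λ ≡ 3·6 ≡ 7.
  x = λ² - 9 - 9 = 49 - 18 ≡ 9; y = λ·(9 - 9) - 1 ≡ 10. → (9, 10)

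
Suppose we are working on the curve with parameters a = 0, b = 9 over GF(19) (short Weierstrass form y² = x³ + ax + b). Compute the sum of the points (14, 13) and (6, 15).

(14, 13) + (6, 15). λ = (15 - 13)/(6 - 14) ≡ 2/11 mod 19. 11⁻¹ ≡ 7 (mod 19) since 11·7 = 77 ≡ 1, so λ ≡ 14.
  x = λ² - 14 - 6 = 196 - 20 ≡ 5; y = λ·(14 - 5) - 13 ≡ 18. → (5, 18)

(5, 18)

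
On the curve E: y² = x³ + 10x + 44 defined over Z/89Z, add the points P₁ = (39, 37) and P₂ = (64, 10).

(39, 37) + (64, 10). λ = (10 - 37)/(64 - 39) ≡ 62/25 mod 89. 25⁻¹ ≡ 57 (mod 89) since 25·57 = 1425 ≡ 1, so λ ≡ 63.
  x = λ² - 39 - 64 = 3969 - 103 ≡ 39; y = λ·(39 - 39) - 37 ≡ 52. → (39, 52)

(39, 52)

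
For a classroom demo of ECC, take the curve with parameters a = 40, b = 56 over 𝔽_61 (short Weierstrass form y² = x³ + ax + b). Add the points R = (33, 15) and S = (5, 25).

(33, 15) + (5, 25). λ = (25 - 15)/(5 - 33) ≡ 10/33 mod 61. 33⁻¹ ≡ 37 (mod 61), so λ ≡ 4.
  x = λ² - 33 - 5 = 16 - 38 ≡ 39; y = λ·(33 - 39) - 15 ≡ 22. → (39, 22)

(39, 22)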